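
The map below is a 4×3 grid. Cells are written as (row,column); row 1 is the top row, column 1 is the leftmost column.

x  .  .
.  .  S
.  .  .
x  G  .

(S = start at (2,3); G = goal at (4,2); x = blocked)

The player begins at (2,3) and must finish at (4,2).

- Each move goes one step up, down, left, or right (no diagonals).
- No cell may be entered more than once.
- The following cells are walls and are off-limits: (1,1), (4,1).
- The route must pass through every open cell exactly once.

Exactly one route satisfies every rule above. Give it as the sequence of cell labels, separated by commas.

Need to visit all 10 open cells exactly once, starting at (2,3) and ending at (4,2).
Route from (2,3): up to (1,3), left to (1,2), down to (2,2), left to (2,1), down to (3,1), 2× right (reaching (3,3)), down to (4,3), left to (4,2) — 9 moves in all.
Check: all 10 open cells covered.

(2,3), (1,3), (1,2), (2,2), (2,1), (3,1), (3,2), (3,3), (4,3), (4,2)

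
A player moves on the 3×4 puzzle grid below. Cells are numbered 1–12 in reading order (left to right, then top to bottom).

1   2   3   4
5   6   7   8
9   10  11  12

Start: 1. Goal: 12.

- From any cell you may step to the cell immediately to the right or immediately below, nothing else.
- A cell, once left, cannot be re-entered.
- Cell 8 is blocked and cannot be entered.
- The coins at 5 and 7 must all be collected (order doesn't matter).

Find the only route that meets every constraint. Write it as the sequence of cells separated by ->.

Moves only go right or down, so the column and row indices never decrease.
Route from 1: down to 5, 2× right (reaching 7), down to 11, right to 12 — 5 moves in all.
Check: all required cells visited.

1 -> 5 -> 6 -> 7 -> 11 -> 12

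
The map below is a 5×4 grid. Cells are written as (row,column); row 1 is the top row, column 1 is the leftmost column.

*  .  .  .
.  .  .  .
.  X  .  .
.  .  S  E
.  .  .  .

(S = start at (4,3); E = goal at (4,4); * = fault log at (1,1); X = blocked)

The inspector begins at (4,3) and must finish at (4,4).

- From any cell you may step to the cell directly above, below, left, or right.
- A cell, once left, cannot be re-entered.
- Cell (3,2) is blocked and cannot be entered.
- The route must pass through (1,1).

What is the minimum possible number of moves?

11

Any route passes through (1,1) somewhere between (4,3) and (4,4). Summing Manhattan distances along the two legs ((4,3) → (1,1) → (4,4)) gives a lower bound of 5 + 6 = 11 moves.
A route of 11 moves achieves this: (4,3) → (3,3) → (2,3) → (2,2) → (2,1) → (1,1) → (1,2) → (1,3) → (1,4) → (2,4) → (3,4) → (4,4).
Since 11 matches the lower bound, it is optimal.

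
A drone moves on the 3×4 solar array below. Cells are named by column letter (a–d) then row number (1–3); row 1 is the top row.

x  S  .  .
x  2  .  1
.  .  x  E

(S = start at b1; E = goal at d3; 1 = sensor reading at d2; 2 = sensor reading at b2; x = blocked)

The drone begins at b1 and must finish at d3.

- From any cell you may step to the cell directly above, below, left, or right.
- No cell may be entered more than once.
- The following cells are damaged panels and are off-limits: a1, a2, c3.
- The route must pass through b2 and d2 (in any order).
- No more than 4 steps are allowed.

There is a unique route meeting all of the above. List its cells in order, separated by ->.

b1 -> b2 -> c2 -> d2 -> d3

The 4-move cap with required stops at b2, d2 leaves no slack for detours.
Route from b1: down 1 to b2, right 2 to d2, down 1 to d3 — 4 moves in all.
Check: all required cells visited; 4 ≤ 4 moves.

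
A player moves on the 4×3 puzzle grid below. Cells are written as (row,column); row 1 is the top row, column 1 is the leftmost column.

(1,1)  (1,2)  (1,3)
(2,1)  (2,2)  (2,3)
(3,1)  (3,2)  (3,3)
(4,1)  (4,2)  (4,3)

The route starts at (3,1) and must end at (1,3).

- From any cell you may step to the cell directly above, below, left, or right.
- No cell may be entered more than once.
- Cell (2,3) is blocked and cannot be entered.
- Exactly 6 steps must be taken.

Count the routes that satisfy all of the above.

2

Need simple routes of exactly 6 moves from (3,1) to (1,3) (Manhattan distance 4, so 1 moves are spent on a detour and 1 undoing it).
Enumerating: (3,1) (4,1) (4,2) (3,2) (2,2) (1,2) (1,3) | (3,1) (3,2) (2,2) (2,1) (1,1) (1,2) (1,3).
That gives 2 routes.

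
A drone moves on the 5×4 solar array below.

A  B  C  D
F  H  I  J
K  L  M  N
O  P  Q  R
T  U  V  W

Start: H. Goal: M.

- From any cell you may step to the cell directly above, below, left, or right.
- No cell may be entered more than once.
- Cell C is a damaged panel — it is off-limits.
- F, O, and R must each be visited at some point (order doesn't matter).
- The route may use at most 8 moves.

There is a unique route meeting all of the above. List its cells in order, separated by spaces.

Any route must reach F, O, and R and still end at M within 8 moves, so the order of the required stops is forced.
Route from H: left to F, 2× down (reaching O), 3× right (reaching R), up to N, left to M — 8 moves in all.
Check: all required cells visited; 8 ≤ 8 moves.

H F K O P Q R N M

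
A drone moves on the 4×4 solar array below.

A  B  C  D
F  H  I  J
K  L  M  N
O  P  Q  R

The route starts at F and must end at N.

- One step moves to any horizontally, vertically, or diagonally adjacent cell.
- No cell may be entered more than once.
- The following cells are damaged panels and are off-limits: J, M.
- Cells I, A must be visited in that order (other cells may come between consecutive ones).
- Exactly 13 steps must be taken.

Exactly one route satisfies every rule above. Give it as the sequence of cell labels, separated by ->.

The waypoints must appear in the order I, A, with no cell reused.
Route from F: down-right 1 to L, up-right 2 to D, left 3 to A, down-right 1 to H, down-left 1 to K, down 1 to O, right 3 to R, up 1 to N — 13 moves in all.
Check: order respected (I at step 2, A at step 6); 13 moves as required.

F -> L -> I -> D -> C -> B -> A -> H -> K -> O -> P -> Q -> R -> N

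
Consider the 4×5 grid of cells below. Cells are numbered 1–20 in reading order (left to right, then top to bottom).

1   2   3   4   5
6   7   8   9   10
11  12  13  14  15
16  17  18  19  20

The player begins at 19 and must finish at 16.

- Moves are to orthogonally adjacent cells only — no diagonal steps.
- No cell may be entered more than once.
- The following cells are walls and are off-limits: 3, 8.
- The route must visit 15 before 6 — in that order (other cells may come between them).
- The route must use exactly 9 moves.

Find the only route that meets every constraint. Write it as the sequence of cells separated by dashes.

19 - 20 - 15 - 14 - 13 - 12 - 7 - 6 - 11 - 16

The waypoints must appear in the order 15, 6, with no cell reused.
Route from 19: right 1 to 20, up 1 to 15, left 3 to 12, up 1 to 7, left 1 to 6, down 2 to 16 — 9 moves in all.
Check: order respected (15 at step 2, 6 at step 7); 9 moves as required.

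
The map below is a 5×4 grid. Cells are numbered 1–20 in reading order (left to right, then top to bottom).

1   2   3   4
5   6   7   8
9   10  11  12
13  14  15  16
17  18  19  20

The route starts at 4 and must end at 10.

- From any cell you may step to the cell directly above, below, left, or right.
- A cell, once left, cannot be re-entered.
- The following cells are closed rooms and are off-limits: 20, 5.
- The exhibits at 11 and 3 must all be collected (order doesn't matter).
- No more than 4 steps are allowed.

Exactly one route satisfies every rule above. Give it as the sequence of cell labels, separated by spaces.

The budget equals the shortest possible length, so every move has to be on a shortest route through the required cells.
Route from 4: left to 3, 2× down (reaching 11), left to 10 — 4 moves in all.
Check: all required cells visited; 4 ≤ 4 moves.

4 3 7 11 10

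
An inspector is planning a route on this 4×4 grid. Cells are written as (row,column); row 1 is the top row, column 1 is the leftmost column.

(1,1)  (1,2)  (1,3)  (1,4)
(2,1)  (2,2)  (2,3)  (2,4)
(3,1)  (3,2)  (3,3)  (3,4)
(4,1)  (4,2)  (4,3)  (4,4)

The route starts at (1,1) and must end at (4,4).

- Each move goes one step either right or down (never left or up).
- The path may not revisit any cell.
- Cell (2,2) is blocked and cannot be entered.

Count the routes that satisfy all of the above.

A right/down-only route from (1,1) to (4,4) makes exactly 3 down-moves and 3 right-moves in some order.
With no other constraints that would be C(6,3) = 20 routes.
Subtract routes through each blocked cell (inclusion–exclusion for overlaps): − through (2,2): 12 → 8.
That gives 8 routes.

8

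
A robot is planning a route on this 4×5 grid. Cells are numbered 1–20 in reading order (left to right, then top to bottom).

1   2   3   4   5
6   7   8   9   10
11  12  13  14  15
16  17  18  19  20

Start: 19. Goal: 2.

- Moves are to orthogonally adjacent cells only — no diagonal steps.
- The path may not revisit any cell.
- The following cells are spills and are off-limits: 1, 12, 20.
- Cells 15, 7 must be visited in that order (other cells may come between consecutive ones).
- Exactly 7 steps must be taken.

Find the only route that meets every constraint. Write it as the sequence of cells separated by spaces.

The waypoints must appear in the order 15, 7, with no cell reused.
Route from 19: up to 14, right to 15, up to 10, 3× left (reaching 7), up to 2 — 7 moves in all.
Check: order respected (15 at step 2, 7 at step 6); 7 moves as required.

19 14 15 10 9 8 7 2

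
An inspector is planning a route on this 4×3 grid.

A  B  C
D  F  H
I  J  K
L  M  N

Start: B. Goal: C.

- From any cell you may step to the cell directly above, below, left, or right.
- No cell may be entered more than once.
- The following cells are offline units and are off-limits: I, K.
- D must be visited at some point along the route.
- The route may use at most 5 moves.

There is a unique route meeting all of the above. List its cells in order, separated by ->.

Any route must reach D and still end at C within 5 moves, so the order of the required stops is forced.
Route from B: left 1 to A, down 1 to D, right 2 to H, up 1 to C — 5 moves in all.
Check: all required cells visited; 5 ≤ 5 moves.

B -> A -> D -> F -> H -> C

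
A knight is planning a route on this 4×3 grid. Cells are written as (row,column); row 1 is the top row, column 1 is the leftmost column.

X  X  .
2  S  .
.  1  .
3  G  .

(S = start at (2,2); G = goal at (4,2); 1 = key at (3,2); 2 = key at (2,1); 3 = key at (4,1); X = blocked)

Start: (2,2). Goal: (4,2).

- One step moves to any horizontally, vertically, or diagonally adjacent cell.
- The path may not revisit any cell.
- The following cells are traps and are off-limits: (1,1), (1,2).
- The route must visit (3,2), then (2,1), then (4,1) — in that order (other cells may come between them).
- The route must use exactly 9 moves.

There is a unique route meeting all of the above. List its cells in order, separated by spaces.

The waypoints must appear in the order (3,2), (2,1), (4,1), with no cell reused.
Route from (2,2): up-right to (1,3), 3× down (reaching (4,3)), 2× up-left (reaching (2,1)), 2× down (reaching (4,1)), right to (4,2) — 9 moves in all.
Check: order respected (1 at step 5, 2 at step 6, 3 at step 8); 9 moves as required.

(2,2) (1,3) (2,3) (3,3) (4,3) (3,2) (2,1) (3,1) (4,1) (4,2)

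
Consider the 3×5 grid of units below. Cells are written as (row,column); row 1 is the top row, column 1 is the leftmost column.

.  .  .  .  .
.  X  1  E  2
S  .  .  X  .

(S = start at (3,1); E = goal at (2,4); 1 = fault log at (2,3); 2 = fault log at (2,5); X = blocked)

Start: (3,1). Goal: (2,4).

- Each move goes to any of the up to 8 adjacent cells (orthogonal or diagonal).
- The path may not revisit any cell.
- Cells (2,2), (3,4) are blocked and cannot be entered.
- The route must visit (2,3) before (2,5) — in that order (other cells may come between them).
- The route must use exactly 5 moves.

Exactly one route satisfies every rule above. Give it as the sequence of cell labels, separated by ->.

(3,1) -> (3,2) -> (2,3) -> (1,4) -> (2,5) -> (2,4)

The waypoints must appear in the order (2,3), (2,5), with no cell reused.
Route from (3,1): right 1 to (3,2), up-right 2 to (1,4), down-right 1 to (2,5), left 1 to (2,4) — 5 moves in all.
Check: order respected (1 at step 2, 2 at step 4); 5 moves as required.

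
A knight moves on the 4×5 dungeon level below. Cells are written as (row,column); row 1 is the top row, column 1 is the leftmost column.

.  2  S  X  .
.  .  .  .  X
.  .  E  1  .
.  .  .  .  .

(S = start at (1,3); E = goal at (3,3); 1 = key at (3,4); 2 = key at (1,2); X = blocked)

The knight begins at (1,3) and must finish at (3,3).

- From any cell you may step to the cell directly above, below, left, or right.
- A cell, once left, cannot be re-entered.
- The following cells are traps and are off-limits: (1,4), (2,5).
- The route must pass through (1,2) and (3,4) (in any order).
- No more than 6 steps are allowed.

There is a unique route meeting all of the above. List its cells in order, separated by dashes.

Any route must reach (1,2) and (3,4) and still end at (3,3) within 6 moves, so the order of the required stops is forced.
Route from (1,3): left 1 to (1,2), down 1 to (2,2), right 2 to (2,4), down 1 to (3,4), left 1 to (3,3) — 6 moves in all.
Check: all required cells visited; 6 ≤ 6 moves.

(1,3) - (1,2) - (2,2) - (2,3) - (2,4) - (3,4) - (3,3)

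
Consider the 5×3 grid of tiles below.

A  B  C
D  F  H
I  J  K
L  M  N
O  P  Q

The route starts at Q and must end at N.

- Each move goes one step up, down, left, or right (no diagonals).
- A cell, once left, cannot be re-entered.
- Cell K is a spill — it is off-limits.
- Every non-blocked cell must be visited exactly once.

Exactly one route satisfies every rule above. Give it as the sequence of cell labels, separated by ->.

Q -> P -> O -> L -> I -> D -> A -> B -> C -> H -> F -> J -> M -> N

Need to visit all 14 open cells exactly once, starting at Q and ending at N.
Cell A has only two open neighbours (D and B), so the path must pass straight through it: one of those is the cell it's entered from and the other is where it exits.
Route from Q: left 2 to O, up 4 to A, right 2 to C, down 1 to H, left 1 to F, down 2 to M, right 1 to N — 13 moves in all.
Check: all 14 open cells covered.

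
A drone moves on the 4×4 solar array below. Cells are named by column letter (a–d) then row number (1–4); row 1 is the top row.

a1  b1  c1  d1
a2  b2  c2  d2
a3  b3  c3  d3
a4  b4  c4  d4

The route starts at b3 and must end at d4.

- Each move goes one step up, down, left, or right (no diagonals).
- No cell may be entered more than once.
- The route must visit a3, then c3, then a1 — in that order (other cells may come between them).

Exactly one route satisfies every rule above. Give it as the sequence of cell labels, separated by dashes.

The waypoints must appear in the order a3, c3, a1, with no cell reused.
Route from b3: left to a3, down to a4, 2× right (reaching c4), 2× up (reaching c2), 2× left (reaching a2), up to a1, 3× right (reaching d1), 3× down (reaching d4) — 15 moves in all.
Check: order respected (a3 at step 1, c3 at step 5, a1 at step 9).

b3 - a3 - a4 - b4 - c4 - c3 - c2 - b2 - a2 - a1 - b1 - c1 - d1 - d2 - d3 - d4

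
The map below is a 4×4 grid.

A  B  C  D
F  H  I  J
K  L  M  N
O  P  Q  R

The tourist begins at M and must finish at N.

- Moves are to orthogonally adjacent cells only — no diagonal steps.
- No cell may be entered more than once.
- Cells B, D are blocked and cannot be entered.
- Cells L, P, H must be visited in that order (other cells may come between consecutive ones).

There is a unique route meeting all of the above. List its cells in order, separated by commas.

M, L, P, O, K, F, H, I, J, N

The waypoints must appear in the order L, P, H, with no cell reused.
Route from M: left to L, down to P, left to O, 2× up (reaching F), 3× right (reaching J), down to N — 9 moves in all.
Check: order respected (L at step 1, P at step 2, H at step 6).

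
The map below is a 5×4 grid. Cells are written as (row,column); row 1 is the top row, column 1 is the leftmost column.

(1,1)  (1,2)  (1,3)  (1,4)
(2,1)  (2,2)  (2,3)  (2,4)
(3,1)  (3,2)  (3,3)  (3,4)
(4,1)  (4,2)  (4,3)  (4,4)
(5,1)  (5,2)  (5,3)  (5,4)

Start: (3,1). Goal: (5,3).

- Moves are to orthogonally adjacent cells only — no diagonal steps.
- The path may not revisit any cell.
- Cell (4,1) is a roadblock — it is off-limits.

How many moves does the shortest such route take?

The Manhattan distance from (3,1) to (5,3) is |3−5| + |1−3| = 4, so at least 4 moves are needed.
A route of 4 moves achieves this: (3,1) → (3,2) → (4,2) → (5,2) → (5,3).
Since 4 matches the lower bound, it is optimal.

4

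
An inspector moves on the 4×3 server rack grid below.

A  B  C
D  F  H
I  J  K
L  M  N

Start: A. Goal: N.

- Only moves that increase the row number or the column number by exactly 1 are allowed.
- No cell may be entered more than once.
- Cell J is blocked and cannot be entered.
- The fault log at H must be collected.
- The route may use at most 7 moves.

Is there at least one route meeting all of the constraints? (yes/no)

yes

One route that works: A → D → F → H → K → N.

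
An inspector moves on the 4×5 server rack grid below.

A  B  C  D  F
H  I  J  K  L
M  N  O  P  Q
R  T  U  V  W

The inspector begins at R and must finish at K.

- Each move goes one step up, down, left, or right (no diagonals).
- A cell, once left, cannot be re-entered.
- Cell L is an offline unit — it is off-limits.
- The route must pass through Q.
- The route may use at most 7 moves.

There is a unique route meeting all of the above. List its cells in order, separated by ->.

R -> T -> U -> V -> W -> Q -> P -> K

The 7-move cap with required stops at Q leaves no slack for detours.
Route from R: right 4 to W, up 1 to Q, left 1 to P, up 1 to K — 7 moves in all.
Check: all required cells visited; 7 ≤ 7 moves.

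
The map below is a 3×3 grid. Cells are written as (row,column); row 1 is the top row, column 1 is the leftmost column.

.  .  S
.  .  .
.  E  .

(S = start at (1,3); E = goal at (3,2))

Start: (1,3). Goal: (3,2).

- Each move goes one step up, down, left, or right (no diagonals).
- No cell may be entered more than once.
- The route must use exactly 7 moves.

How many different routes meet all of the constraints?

2

Need simple routes of exactly 7 moves from (1,3) to (3,2) (Manhattan distance 3, so 2 moves are spent on a detour and 2 undoing it).
Enumerating: (1,3) (2,3) (2,2) (1,2) (1,1) (2,1) (3,1) (3,2) | (1,3) (1,2) (1,1) (2,1) (2,2) (2,3) (3,3) (3,2).
That gives 2 routes.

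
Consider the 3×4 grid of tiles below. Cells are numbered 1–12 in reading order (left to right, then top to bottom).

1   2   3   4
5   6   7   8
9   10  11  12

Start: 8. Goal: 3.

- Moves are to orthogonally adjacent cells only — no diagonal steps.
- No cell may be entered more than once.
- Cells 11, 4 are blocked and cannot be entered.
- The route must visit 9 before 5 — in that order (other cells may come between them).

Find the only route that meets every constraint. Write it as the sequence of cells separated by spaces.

The waypoints must appear in the order 9, 5, with no cell reused.
Route from 8: 2× left (reaching 6), down to 10, left to 9, 2× up (reaching 1), 2× right (reaching 3) — 8 moves in all.
Check: order respected (9 at step 4, 5 at step 5).

8 7 6 10 9 5 1 2 3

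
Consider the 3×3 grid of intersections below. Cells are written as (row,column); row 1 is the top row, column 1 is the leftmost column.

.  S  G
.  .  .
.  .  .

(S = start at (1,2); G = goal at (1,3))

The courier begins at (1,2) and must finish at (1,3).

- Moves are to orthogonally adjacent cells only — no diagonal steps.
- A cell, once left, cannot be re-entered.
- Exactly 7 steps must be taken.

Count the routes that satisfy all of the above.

4

Need simple routes of exactly 7 moves from (1,2) to (1,3) (Manhattan distance 1, so 3 moves are spent on a detour and 3 undoing it).
Enumerating: (1,2) (2,2) (2,1) (3,1) (3,2) (3,3) (2,3) (1,3) | (1,2) (1,1) (2,1) (3,1) (3,2) (2,2) (2,3) (1,3) | (1,2) (1,1) (2,1) (3,1) (3,2) (3,3) (2,3) (1,3) | (1,2) (1,1) (2,1) (2,2) (3,2) (3,3) (2,3) (1,3).
That gives 4 routes.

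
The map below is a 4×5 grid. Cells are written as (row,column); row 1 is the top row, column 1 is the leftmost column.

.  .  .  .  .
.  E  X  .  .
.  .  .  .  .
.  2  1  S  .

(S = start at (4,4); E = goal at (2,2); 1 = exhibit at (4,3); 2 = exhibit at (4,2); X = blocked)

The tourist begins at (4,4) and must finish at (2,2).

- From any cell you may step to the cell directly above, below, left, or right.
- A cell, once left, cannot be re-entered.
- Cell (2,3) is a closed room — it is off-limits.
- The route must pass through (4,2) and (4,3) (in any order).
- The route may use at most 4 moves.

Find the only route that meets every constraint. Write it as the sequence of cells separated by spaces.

(4,4) (4,3) (4,2) (3,2) (2,2)

Any route must reach (4,2) and (4,3) and still end at (2,2) within 4 moves, so the order of the required stops is forced.
Route from (4,4): 2× left (reaching (4,2)), 2× up (reaching (2,2)) — 4 moves in all.
Check: all required cells visited; 4 ≤ 4 moves.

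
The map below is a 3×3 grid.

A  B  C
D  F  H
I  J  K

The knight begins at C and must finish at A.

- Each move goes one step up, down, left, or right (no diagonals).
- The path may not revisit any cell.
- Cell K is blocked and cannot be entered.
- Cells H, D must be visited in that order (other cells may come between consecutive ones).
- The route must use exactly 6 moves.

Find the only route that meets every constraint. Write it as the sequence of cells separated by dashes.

C - H - F - J - I - D - A

The waypoints must appear in the order H, D, with no cell reused.
Route from C: down to H, left to F, down to J, left to I, 2× up (reaching A) — 6 moves in all.
Check: order respected (H at step 1, D at step 5); 6 moves as required.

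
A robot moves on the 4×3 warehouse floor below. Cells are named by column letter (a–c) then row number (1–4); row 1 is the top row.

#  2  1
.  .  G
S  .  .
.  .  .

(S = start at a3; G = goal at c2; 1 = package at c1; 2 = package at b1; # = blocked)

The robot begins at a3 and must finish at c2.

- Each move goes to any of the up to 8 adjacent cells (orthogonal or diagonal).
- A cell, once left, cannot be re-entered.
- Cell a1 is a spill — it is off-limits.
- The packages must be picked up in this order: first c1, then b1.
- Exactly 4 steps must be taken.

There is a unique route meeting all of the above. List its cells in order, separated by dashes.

a3 - b2 - c1 - b1 - c2

The waypoints must appear in the order c1, b1, with no cell reused.
Route from a3: up-right 2 to c1, left 1 to b1, down-right 1 to c2 — 4 moves in all.
Check: order respected (1 at step 2, 2 at step 3); 4 moves as required.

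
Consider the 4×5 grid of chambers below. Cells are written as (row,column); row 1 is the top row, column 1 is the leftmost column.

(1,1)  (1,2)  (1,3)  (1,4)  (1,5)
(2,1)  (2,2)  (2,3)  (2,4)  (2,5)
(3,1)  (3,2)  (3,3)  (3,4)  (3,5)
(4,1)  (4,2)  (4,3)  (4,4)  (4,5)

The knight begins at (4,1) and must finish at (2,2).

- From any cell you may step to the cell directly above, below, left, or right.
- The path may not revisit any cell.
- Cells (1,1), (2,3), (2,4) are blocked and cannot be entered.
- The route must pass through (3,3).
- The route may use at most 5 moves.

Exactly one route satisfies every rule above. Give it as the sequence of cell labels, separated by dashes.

The budget equals the shortest possible length, so every move has to be on a shortest route through the required cells.
Route from (4,1): 2× right (reaching (4,3)), up to (3,3), left to (3,2), up to (2,2) — 5 moves in all.
Check: all required cells visited; 5 ≤ 5 moves.

(4,1) - (4,2) - (4,3) - (3,3) - (3,2) - (2,2)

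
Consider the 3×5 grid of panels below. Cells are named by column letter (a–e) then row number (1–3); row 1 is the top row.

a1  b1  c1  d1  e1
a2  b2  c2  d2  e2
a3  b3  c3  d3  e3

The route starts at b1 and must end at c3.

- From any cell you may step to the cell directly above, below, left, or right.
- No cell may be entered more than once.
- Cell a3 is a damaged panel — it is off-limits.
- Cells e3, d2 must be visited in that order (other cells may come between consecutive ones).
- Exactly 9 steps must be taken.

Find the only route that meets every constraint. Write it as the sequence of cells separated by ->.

b1 -> c1 -> d1 -> e1 -> e2 -> e3 -> d3 -> d2 -> c2 -> c3

The waypoints must appear in the order e3, d2, with no cell reused.
Route from b1: 3× right (reaching e1), 2× down (reaching e3), left to d3, up to d2, left to c2, down to c3 — 9 moves in all.
Check: order respected (e3 at step 5, d2 at step 7); 9 moves as required.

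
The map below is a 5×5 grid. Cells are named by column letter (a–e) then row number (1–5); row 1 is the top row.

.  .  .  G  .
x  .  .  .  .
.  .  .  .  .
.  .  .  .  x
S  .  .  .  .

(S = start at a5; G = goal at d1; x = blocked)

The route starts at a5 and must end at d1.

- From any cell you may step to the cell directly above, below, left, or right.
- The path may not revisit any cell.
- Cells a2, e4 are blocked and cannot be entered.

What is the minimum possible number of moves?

7

The Manhattan distance from a5 to d1 is |5−1| + |1−4| = 7, so at least 7 moves are needed.
A route of 7 moves achieves this: a5 → a4 → a3 → b3 → b2 → b1 → c1 → d1.
Since 7 matches the lower bound, it is optimal.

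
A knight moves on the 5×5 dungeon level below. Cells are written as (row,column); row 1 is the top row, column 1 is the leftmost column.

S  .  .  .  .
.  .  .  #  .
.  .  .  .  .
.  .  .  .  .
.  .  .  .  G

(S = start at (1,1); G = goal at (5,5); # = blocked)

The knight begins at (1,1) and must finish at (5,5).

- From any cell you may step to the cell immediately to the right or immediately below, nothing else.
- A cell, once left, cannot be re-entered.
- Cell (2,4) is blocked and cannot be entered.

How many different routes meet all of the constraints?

A right/down-only route from (1,1) to (5,5) makes exactly 4 down-moves and 4 right-moves in some order.
With no other constraints that would be C(8,4) = 70 routes.
Subtract routes through each blocked cell (inclusion–exclusion for overlaps): − through (2,4): 16 → 54.
That gives 54 routes.

54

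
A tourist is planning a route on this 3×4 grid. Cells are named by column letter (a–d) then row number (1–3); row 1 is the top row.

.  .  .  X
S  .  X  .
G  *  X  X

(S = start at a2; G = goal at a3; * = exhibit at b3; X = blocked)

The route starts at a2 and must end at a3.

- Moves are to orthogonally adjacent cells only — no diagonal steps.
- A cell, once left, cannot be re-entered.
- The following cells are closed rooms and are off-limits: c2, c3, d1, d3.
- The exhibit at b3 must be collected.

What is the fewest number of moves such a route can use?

Any route passes through b3 somewhere between a2 and a3. Summing Manhattan distances along the two legs (a2 → b3 → a3) gives a lower bound of 2 + 1 = 3 moves.
A route of 3 moves achieves this: a2 → b2 → b3 → a3.
Since 3 matches the lower bound, it is optimal.

3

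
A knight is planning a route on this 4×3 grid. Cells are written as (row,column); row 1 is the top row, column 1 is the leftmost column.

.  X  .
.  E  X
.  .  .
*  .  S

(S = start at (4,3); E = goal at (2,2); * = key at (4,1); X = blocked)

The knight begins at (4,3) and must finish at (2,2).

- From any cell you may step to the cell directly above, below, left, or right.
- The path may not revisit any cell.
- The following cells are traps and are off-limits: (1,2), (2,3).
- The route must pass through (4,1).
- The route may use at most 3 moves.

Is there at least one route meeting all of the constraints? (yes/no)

no

Even ignoring the no-revisit rule, getting from (4,3) to (2,2) via (4,1) needs at least 2 + 3 = 5 moves (Manhattan distance per leg), which exceeds the 3-move limit.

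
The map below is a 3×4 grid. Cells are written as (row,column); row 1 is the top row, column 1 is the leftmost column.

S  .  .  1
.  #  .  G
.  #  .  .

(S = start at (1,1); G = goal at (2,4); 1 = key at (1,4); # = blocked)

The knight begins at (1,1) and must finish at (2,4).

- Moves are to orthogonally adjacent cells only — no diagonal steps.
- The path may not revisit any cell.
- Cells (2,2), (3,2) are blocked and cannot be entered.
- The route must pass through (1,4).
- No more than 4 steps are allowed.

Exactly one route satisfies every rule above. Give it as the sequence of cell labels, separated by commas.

(1,1), (1,2), (1,3), (1,4), (2,4)

The budget equals the shortest possible length, so every move has to be on a shortest route through the required cells.
Route from (1,1): right 3 to (1,4), down 1 to (2,4) — 4 moves in all.
Check: all required cells visited; 4 ≤ 4 moves.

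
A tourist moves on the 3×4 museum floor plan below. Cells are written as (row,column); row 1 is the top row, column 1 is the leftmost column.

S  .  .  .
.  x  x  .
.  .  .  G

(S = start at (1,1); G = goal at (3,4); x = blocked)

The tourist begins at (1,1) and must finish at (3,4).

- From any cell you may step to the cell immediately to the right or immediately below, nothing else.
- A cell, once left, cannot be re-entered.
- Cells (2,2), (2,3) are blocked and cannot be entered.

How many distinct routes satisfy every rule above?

A right/down-only route from (1,1) to (3,4) makes exactly 2 down-moves and 3 right-moves in some order.
With no other constraints that would be C(5,2) = 10 routes.
Subtract routes through each blocked cell (inclusion–exclusion for overlaps): − through (2,2): 6 − through (2,3): 6 + through (2,2)&(2,3): 4 → 2.
That gives 2 routes.

2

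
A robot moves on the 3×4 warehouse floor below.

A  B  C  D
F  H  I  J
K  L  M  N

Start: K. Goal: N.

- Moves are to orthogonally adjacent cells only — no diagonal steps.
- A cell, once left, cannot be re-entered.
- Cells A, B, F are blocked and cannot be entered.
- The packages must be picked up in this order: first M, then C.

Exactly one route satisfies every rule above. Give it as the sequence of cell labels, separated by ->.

K -> L -> M -> I -> C -> D -> J -> N

The waypoints must appear in the order M, C, with no cell reused.
Route from K: right 2 to M, up 2 to C, right 1 to D, down 2 to N — 7 moves in all.
Check: order respected (M at step 2, C at step 4).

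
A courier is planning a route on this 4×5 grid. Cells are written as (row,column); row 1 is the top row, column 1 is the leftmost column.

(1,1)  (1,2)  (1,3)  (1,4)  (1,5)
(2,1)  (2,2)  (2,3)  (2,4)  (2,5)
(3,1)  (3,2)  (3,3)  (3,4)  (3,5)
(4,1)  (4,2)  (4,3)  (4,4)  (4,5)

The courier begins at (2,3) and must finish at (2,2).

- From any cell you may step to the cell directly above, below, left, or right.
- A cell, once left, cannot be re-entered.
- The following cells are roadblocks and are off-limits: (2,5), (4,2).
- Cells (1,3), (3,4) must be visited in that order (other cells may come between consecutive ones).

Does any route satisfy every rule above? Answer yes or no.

One route that works: (2,3) → (1,3) → (1,4) → (2,4) → (3,4) → (3,3) → (3,2) → (2,2).

yes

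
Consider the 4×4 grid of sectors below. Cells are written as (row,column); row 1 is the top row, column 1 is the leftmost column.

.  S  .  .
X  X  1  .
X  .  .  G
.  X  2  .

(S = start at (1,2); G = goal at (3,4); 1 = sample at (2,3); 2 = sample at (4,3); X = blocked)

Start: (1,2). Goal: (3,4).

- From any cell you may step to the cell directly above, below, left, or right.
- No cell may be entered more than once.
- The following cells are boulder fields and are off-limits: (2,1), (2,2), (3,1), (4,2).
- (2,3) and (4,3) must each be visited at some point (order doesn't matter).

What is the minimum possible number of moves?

6

Any route passes through (2,3) and (4,3) in some order between (1,2) and (3,4). Summing Manhattan distances along each leg and taking the cheapest ordering ((1,2) → (2,3) → (4,3) → (3,4)) gives a lower bound of 2 + 2 + 2 = 6 moves.
A route of 6 moves achieves this: (1,2) → (1,3) → (2,3) → (3,3) → (4,3) → (4,4) → (3,4).
Since 6 matches the lower bound, it is optimal.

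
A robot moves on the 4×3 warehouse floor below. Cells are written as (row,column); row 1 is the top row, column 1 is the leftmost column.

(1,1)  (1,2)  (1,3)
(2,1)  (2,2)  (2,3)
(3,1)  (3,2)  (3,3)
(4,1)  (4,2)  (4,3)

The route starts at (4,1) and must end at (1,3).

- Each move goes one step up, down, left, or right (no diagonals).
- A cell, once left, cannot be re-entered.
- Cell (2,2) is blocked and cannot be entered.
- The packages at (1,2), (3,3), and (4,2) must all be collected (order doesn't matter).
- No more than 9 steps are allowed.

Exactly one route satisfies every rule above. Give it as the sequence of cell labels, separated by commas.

(4,1), (4,2), (4,3), (3,3), (3,2), (3,1), (2,1), (1,1), (1,2), (1,3)

Any route must reach (1,2), (3,3), and (4,2) and still end at (1,3) within 9 moves, so the order of the required stops is forced.
Route from (4,1): 2× right (reaching (4,3)), up to (3,3), 2× left (reaching (3,1)), 2× up (reaching (1,1)), 2× right (reaching (1,3)) — 9 moves in all.
Check: all required cells visited; 9 ≤ 9 moves.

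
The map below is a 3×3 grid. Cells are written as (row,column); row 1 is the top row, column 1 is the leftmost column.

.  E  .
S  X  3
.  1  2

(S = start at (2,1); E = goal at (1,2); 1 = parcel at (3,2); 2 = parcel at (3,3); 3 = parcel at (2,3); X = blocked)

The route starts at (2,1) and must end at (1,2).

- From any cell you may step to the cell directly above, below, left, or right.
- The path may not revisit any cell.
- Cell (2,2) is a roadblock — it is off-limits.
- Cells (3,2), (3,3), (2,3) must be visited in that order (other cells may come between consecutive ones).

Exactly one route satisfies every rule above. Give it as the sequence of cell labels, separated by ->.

(2,1) -> (3,1) -> (3,2) -> (3,3) -> (2,3) -> (1,3) -> (1,2)

The waypoints must appear in the order (3,2), (3,3), (2,3), with no cell reused.
Route from (2,1): down to (3,1), 2× right (reaching (3,3)), 2× up (reaching (1,3)), left to (1,2) — 6 moves in all.
Check: order respected (1 at step 2, 2 at step 3, 3 at step 4).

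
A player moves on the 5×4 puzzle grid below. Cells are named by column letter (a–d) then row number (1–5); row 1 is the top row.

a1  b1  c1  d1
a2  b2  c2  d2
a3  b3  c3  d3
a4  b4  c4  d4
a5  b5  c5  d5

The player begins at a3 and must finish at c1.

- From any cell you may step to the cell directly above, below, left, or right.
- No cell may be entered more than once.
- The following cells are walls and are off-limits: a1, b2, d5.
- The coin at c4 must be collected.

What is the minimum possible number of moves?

Any route passes through c4 somewhere between a3 and c1. Summing Manhattan distances along the two legs (a3 → c4 → c1) gives a lower bound of 3 + 3 = 6 moves.
A route of 6 moves achieves this: a3 → a4 → b4 → c4 → c3 → c2 → c1.
Since 6 matches the lower bound, it is optimal.

6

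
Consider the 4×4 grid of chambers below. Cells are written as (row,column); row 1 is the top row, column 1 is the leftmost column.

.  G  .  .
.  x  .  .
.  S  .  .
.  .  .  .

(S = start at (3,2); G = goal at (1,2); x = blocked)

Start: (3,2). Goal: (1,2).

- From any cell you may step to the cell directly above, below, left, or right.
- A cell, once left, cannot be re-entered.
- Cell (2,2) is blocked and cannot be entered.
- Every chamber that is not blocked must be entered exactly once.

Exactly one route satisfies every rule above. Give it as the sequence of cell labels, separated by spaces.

(3,2) (3,3) (2,3) (1,3) (1,4) (2,4) (3,4) (4,4) (4,3) (4,2) (4,1) (3,1) (2,1) (1,1) (1,2)

Need to visit all 15 open cells exactly once, starting at (3,2) and ending at (1,2).
Cell (2,1) has only two open neighbours ((1,1) and (3,1)), so the path must pass straight through it: one of those is the cell it's entered from and the other is where it exits.
Route from (3,2): right 1 to (3,3), up 2 to (1,3), right 1 to (1,4), down 3 to (4,4), left 3 to (4,1), up 3 to (1,1), right 1 to (1,2) — 14 moves in all.
Check: all 15 open cells covered.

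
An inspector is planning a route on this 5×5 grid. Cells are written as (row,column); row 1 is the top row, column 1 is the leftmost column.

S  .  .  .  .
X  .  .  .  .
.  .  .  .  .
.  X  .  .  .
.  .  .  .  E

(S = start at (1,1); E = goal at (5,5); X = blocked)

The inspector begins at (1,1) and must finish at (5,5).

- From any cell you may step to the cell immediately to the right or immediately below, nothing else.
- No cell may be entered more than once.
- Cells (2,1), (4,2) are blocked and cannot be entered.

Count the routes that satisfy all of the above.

31

A right/down-only route from (1,1) to (5,5) makes exactly 4 down-moves and 4 right-moves in some order.
With no other constraints that would be C(8,4) = 70 routes.
Subtract routes through each blocked cell (inclusion–exclusion for overlaps): − through (2,1): 35 − through (4,2): 16 + through (2,1)&(4,2): 12 → 31.
That gives 31 routes.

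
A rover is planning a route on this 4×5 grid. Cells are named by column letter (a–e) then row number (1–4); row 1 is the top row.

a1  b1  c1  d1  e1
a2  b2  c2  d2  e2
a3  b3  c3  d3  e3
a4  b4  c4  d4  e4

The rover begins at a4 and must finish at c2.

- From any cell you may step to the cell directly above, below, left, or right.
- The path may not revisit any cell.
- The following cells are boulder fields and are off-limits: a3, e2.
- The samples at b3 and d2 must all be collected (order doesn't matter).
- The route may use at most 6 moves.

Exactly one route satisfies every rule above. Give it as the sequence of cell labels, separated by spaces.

The 6-move cap with required stops at b3, d2 leaves no slack for detours.
Route from a4: right to b4, up to b3, 2× right (reaching d3), up to d2, left to c2 — 6 moves in all.
Check: all required cells visited; 6 ≤ 6 moves.

a4 b4 b3 c3 d3 d2 c2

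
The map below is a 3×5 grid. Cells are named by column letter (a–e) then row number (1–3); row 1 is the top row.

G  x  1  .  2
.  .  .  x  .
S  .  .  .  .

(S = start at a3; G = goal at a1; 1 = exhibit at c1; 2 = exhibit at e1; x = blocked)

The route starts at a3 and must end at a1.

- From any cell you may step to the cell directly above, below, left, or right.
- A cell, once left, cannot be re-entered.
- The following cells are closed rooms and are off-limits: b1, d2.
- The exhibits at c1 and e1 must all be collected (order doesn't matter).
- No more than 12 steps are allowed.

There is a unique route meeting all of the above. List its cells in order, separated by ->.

a3 -> b3 -> c3 -> d3 -> e3 -> e2 -> e1 -> d1 -> c1 -> c2 -> b2 -> a2 -> a1

The budget equals the shortest possible length, so every move has to be on a shortest route through the required cells.
Route from a3: right 4 to e3, up 2 to e1, left 2 to c1, down 1 to c2, left 2 to a2, up 1 to a1 — 12 moves in all.
Check: all required cells visited; 12 ≤ 12 moves.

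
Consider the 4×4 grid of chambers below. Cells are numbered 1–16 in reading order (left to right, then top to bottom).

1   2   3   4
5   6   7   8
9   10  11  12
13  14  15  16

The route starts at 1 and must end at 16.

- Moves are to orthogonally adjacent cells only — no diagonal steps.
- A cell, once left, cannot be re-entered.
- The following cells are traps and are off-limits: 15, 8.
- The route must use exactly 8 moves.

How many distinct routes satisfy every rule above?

5

Need simple routes of exactly 8 moves from 1 to 16 (Manhattan distance 6, so 1 moves are spent on a detour and 1 undoing it).
Enumerating: 1 5 9 13 14 10 11 12 16 | 1 5 9 10 6 7 11 12 16 | 1 5 6 2 3 7 11 12 16 | 1 2 6 5 9 10 11 12 16 | 1 2 3 7 6 10 11 12 16.
That gives 5 routes.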